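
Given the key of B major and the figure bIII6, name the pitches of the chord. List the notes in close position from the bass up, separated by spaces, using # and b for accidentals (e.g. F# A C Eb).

F# A D

bIII6 is a major triad on the lowered third degree, borrowed from the parallel minor. In B major that root is D.
So the chord is D-F#-A.
With the 6 figure the chord is in first inversion; from the bass F# upward in close position it reads F#-A-D.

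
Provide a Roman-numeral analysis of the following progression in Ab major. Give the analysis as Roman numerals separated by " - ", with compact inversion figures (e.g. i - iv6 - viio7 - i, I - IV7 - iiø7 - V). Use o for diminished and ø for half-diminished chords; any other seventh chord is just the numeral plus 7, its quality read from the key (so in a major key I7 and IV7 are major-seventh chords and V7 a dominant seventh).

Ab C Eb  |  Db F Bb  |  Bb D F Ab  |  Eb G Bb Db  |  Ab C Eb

Ab-C-Eb has root Ab, degree 1 in Ab major, so I.
Db-F-Bb has root Bb, degree 2 in Ab major, so ii6.
Bb-D-F-Ab: a dominant seventh chord on Bb, the applied dominant of V → V7/V.
Eb-G-Bb-Db: root Eb is the dominant; dominant seventh chord there is V7.
Ab-C-Eb has root Ab, degree 1 in Ab major, so I.

I - ii6 - V7/V - V7 - I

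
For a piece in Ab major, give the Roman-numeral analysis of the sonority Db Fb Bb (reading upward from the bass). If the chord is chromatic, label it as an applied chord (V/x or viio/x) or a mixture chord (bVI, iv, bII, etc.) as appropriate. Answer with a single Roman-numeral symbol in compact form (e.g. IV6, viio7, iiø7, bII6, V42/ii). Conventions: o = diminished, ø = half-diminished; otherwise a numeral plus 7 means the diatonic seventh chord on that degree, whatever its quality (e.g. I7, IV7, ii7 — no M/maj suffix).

Stacked in thirds the chord is Bb-Db-Fb: a diminished triad on Bb.
Bb is the second degree of Ab major. This is the diminished supertonic triad, borrowed from the parallel minor.
With Db in the bass the chord is in first inversion, so the figured bass is 6.

iio6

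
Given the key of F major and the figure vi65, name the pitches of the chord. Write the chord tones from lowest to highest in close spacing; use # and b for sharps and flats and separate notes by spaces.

The numeral's case and figure indicate a minor seventh chord. In F major its root, the sixth degree, is D.
That chord is spelled D-F-A-C.
With the 65 figure the chord is in first inversion; from the bass F upward in close position it reads F-A-C-D.

F A C D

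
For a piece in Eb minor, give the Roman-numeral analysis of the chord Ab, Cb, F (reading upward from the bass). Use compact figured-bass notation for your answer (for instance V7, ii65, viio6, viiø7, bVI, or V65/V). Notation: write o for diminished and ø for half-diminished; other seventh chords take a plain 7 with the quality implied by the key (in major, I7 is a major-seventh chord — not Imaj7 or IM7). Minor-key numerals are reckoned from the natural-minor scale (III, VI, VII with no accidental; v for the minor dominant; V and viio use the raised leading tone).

iio6

The pitches F-Ab-Cb form a diminished triad rooted on F.
In Eb minor, F is the supertonic; the diatonic diminished triad there is iio.
With Ab in the bass the chord is in first inversion, so the figured bass is 6.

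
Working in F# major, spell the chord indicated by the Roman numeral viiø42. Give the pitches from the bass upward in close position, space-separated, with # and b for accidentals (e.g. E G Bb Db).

D# E# G# B

In F# major, the leading tone is E#, and the diatonic chord built there is a half-diminished seventh chord.
That chord is spelled E#-G#-B-D#.
The figured bass 42 indicates third inversion, placing the seventh (D#) in the bass: D#-E#-G#-B.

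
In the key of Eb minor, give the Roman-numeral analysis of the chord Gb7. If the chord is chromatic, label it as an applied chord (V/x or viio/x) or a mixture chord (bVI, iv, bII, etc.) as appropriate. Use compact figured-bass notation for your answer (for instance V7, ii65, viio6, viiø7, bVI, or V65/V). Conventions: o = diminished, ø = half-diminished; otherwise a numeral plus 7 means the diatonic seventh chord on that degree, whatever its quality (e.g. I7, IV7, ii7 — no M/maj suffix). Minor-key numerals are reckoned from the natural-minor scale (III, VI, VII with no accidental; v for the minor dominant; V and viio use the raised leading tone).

V7/VI

The pitches Gb-Bb-Db-Fb form a dominant seventh chord rooted on Gb.
Gb is not a diatonic chord root with this quality in Eb minor, but it lies a perfect fifth above Cb (VI), so the chord functions as an applied dominant of VI.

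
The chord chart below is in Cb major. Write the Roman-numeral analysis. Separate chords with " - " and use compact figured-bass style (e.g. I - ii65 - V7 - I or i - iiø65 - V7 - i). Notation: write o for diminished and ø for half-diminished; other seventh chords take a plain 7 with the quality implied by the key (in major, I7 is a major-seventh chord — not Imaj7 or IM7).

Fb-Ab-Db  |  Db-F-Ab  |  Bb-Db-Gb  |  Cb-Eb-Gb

ii6 - V/V - V6 - I

Fb-Ab-Db: root Db is the supertonic; minor triad there is ii6.
Db-F-Ab: chromatic; Db is V of V, so V/V.
Bb-Db-Gb has root Gb, degree 5 in Cb major, so V6.
Cb-Eb-Gb: root Cb is the tonic; major triad there is I.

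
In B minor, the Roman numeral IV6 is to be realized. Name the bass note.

IV in B minor has root E; the chord is E-G#-B.
The figure 6 means first inversion — the third is in the bass.

G#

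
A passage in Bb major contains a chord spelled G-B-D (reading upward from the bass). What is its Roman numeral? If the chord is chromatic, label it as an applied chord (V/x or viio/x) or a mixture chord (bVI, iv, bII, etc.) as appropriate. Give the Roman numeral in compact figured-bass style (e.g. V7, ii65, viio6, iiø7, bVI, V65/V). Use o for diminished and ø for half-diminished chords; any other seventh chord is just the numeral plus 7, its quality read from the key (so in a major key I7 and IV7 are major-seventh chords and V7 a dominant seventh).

V/ii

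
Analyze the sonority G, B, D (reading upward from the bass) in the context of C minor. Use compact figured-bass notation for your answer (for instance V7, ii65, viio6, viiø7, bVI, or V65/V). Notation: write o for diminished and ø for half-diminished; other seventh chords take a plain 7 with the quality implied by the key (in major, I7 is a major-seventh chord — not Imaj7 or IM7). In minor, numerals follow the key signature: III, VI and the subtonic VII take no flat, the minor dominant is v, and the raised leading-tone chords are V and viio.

The pitches G-B-D form a major triad rooted on G.
In C minor, G is the dominant; the diatonic major triad there is V.

V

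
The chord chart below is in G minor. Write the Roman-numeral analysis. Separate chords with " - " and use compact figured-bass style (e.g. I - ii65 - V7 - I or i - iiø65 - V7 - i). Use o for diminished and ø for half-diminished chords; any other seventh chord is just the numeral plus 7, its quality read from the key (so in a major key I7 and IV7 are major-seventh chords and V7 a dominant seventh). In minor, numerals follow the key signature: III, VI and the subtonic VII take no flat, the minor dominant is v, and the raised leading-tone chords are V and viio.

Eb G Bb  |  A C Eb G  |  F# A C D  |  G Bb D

Eb-G-Bb has root Eb, degree 6 in G minor, so VI.
A-C-Eb-G: root A is the supertonic; half-diminished seventh chord there is iiø7.
F#-A-C-D: dominant seventh chord on D = scale degree 5 → V65.
G-Bb-D has root G, degree 1 in G minor, so i.

VI - iiø7 - V65 - i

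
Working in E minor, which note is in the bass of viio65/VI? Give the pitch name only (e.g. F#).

D

The applied chord viio65/VI is rooted on B: B-D-F-Ab.
The figure 65 means first inversion — the third is in the bass.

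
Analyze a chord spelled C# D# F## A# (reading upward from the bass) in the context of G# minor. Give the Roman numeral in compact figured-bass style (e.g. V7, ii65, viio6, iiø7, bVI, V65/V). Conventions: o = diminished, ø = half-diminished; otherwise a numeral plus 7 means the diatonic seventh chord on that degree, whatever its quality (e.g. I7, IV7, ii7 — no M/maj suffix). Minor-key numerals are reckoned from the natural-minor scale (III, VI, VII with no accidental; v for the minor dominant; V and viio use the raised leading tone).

The pitches D#-F##-A#-C# form a dominant seventh chord rooted on D#.
D# is scale degree 5 in G# minor, and a dominant seventh chord on that degree is written V7.
With C# in the bass the chord is in third inversion, so the figured bass is 42.

V42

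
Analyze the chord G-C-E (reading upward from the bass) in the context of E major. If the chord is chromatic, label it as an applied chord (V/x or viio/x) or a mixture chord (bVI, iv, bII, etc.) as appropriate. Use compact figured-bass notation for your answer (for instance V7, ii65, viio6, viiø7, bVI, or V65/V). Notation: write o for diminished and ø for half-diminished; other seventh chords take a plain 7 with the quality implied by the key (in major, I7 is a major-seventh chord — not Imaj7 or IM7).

bVI64

The pitches C-E-G form a major triad rooted on C.
C is the lowered sixth degree of E major (diatonic 6 would be C#). This is a major triad on the lowered sixth degree, borrowed from the parallel minor.
With G in the bass the chord is in second inversion, so the figured bass is 64.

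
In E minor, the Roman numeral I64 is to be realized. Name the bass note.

I in E minor has root E; the chord is E-G#-B.
The figure 64 means second inversion — the fifth is in the bass.

B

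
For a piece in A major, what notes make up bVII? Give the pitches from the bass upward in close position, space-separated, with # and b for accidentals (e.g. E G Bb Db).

G B D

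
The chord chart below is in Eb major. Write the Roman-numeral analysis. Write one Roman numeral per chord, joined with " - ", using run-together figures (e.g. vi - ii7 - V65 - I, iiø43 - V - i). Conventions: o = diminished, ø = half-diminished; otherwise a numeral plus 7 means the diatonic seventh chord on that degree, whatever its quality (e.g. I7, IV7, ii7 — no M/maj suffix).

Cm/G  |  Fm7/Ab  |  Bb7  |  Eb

Cm/G: minor triad on C = scale degree 6 → vi64.
Fm7/Ab: minor seventh chord on F = scale degree 2 → ii65.
Bb7: dominant seventh chord on Bb = scale degree 5 → V7.
Eb: root Eb is the tonic; major triad there is I.

vi64 - ii65 - V7 - I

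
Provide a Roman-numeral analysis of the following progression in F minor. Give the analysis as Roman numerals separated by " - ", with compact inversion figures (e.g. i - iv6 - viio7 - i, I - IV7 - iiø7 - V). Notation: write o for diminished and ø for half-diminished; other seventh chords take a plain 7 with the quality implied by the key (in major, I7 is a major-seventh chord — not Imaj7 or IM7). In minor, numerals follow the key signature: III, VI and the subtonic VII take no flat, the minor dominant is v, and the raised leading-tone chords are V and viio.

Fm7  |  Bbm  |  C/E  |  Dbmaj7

Fm7: root F is the tonic; minor seventh chord there is i7.
Bbm: root Bb is the subdominant; minor triad there is iv.
C/E has root C, degree 5 in F minor, so V6.
Dbmaj7: root Db is the submediant; major seventh chord there is VI7.

i7 - iv - V6 - VI7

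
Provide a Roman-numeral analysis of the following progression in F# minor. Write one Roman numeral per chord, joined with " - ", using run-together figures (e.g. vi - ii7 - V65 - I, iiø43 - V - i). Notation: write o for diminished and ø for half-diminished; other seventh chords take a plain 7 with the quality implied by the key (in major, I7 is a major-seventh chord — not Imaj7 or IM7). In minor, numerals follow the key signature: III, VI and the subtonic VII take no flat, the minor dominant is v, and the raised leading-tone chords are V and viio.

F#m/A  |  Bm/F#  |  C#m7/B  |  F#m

F#m/A: root F# is the tonic; minor triad there is i6.
Bm/F#: root B is the subdominant; minor triad there is iv64.
C#m7/B has root C#, degree 5 in F# minor, so v42.
F#m: root F# is the tonic; minor triad there is i.

i6 - iv64 - v42 - i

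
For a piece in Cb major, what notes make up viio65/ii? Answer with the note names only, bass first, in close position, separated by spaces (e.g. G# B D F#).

The slash marks an applied leading-tone chord: viio of ii. In Cb major, ii is Db, so the leading tone to it is C, a half step below.
Building a fully diminished seventh chord on C gives C-Eb-Gb-Bbb.
The figured bass 65 indicates first inversion, placing the third (Eb) in the bass: Eb-Gb-Bbb-C.

Eb Gb Bbb C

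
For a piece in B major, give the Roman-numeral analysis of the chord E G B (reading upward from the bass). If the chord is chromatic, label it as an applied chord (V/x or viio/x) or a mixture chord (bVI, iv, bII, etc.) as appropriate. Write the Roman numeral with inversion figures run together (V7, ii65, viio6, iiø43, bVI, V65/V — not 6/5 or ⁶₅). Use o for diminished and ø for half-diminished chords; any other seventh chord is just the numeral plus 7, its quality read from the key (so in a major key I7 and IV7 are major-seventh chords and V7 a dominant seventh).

iv

The pitches E-G-B form a minor triad rooted on E.
E is the fourth degree of B major. This is the minor subdominant, borrowed from the parallel minor.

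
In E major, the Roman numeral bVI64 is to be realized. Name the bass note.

G

bVI in E major has root C; the chord is C-E-G.
The figure 64 means second inversion — the fifth is in the bass.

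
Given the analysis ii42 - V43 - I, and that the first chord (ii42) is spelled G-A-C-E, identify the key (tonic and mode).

The chord Am7/G is a minor seventh chord rooted on A; its label is ii42.
ii42 on A implies A is the supertonic; that puts the tonic at G, and the lowercase numeral fits major mode.

G major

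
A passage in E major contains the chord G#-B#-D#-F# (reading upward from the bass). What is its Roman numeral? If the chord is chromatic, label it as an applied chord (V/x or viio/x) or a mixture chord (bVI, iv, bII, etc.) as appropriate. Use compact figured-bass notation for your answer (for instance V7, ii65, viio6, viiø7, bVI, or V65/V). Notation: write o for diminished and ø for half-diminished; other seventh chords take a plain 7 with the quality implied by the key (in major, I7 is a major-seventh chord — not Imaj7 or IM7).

V7/vi

The pitches G#-B#-D#-F# form a dominant seventh chord rooted on G#.
G# is not a diatonic chord root with this quality in E major, but it lies a perfect fifth above C# (vi), so the chord functions as an applied dominant of vi.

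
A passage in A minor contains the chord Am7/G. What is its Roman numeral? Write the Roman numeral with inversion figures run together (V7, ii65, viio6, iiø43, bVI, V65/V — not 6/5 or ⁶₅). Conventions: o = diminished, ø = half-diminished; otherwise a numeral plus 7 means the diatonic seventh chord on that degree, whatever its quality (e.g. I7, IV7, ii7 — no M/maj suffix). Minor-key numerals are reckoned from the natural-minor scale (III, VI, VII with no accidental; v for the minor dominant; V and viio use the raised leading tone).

i42

Stacked in thirds the chord is A-C-E-G: a minor seventh chord on A.
A is scale degree 1 in A minor, and a minor seventh chord on that degree is written i7.
With G in the bass the chord is in third inversion, so the figured bass is 42.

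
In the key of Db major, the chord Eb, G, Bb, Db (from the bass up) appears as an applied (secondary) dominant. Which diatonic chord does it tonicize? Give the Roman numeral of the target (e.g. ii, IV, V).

V

The chord is a dominant seventh chord on Eb.
A dominant resolves down a perfect fifth: Eb → Ab. In Db major, Ab is scale degree 5, i.e. V.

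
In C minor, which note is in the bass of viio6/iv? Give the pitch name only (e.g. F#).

G

The applied chord viio6/iv is rooted on E: E-G-Bb.
The figure 6 means first inversion — the third is in the bass.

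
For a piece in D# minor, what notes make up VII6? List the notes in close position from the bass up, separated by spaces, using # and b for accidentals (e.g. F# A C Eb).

E# G# C#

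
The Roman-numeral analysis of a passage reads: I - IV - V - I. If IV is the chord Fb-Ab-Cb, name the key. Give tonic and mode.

The anchor chord is a major triad on Fb, labeled IV.
Counting down 3 scale steps from Fb places the tonic on Cb; a major triad on degree 4 is diatonic only in major.

Cb major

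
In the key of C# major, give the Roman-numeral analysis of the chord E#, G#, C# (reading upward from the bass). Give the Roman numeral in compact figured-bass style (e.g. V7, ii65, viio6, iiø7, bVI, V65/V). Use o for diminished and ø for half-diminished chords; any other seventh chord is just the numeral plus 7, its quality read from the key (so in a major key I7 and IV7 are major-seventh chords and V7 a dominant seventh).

Stacked in thirds the chord is C#-E#-G#: a major triad on C#.
C# is scale degree 1 in C# major, and a major triad on that degree is written I.
With E# in the bass the chord is in first inversion, so the figured bass is 6.

I6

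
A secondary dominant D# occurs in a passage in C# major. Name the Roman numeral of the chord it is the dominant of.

V

The chord is a major triad on D#.
A dominant resolves down a perfect fifth: D# → G#. In C# major, G# is scale degree 5, i.e. V.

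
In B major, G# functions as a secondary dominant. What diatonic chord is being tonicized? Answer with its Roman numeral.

ii

The chord is a major triad on G#.
A dominant resolves down a perfect fifth: G# → C#. In B major, C# is scale degree 2, i.e. ii.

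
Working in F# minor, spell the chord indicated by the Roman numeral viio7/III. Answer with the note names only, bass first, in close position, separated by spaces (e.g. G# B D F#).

G# B D F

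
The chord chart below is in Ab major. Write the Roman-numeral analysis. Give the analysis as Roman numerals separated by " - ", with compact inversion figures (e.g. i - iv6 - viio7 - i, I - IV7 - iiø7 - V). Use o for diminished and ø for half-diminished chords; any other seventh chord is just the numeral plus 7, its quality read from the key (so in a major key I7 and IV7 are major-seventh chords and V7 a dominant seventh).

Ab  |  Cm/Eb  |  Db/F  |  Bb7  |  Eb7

Ab: major triad on Ab = scale degree 1 → I.
Cm/Eb: minor triad on C = scale degree 3 → iii6.
Db/F: root Db is the subdominant; major triad there is IV6.
Bb7 is the secondary dominant of V (dominant seventh chord on Bb): V7/V.
Eb7: root Eb is the dominant; dominant seventh chord there is V7.

I - iii6 - IV6 - V7/V - V7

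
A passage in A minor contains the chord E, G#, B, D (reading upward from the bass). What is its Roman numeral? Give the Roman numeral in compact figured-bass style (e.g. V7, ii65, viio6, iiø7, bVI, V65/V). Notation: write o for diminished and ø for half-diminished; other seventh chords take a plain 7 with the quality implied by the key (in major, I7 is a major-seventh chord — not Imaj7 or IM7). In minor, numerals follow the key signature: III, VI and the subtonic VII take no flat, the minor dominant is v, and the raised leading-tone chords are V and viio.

V7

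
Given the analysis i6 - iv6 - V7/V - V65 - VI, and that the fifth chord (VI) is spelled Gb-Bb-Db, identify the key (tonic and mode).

Bb minor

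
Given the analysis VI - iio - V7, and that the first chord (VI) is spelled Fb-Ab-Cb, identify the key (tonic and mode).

VI is given as Fb-Ab-Cb — a major triad with root Fb.
Counting down 5 scale steps from Fb places the tonic on Ab; a major triad on degree 6 is diatonic only in minor.

Ab minor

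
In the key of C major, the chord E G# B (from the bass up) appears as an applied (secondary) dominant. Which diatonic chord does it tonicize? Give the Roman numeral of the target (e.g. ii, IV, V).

vi

The chord is a major triad on E.
A dominant resolves down a perfect fifth: E → A. In C major, A is scale degree 6, i.e. vi.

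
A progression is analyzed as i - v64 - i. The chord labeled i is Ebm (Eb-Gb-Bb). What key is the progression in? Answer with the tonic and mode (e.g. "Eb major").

The chord Ebm is a minor triad rooted on Eb; its label is i.
If Eb is scale degree 1 and the mode makes that degree carry a minor triad, the tonic is Eb and the mode is minor.

Eb minor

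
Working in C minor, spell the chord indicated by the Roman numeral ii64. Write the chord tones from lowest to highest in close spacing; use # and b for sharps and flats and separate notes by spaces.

A D F

ii64 is the minor supertonic, borrowed from the parallel major (the Dorian ii). In C minor that root is D.
So the chord is D-F-A, a minor triad.
With the 64 figure the chord is in second inversion; from the bass A upward in close position it reads A-D-F.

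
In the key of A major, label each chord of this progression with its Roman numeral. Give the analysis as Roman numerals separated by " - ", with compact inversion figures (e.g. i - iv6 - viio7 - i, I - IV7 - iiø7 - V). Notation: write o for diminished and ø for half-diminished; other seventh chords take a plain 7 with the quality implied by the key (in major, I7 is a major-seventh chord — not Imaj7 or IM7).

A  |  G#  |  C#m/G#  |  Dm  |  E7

A: major triad on A = scale degree 1 → I.
G#: a major triad on G#, the applied dominant of iii → V/iii.
C#m/G#: root C# is the mediant; minor triad there is iii64.
Dm: minor triad on D — chromatic; iv (borrowed from the parallel minor).
E7 has root E, degree 5 in A major, so V7.

I - V/iii - iii64 - iv - V7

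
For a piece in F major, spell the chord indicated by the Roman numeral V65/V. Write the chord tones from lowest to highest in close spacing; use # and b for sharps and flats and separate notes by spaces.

B D F G

V65/V is a secondary dominant — the dominant seventh of V. V in F major is C, so the applied chord's root is G, a perfect fifth above.
Building a dominant seventh chord on G gives G-B-D-F.
The figured bass 65 indicates first inversion, placing the third (B) in the bass: B-D-F-G.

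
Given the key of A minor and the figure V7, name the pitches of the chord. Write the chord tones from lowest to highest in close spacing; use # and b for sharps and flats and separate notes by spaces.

In A minor, the fifth degree is E. The dominant is major (leading tone raised), so V is a dominant seventh chord.
That chord is spelled E-G#-B-D.

E G# B D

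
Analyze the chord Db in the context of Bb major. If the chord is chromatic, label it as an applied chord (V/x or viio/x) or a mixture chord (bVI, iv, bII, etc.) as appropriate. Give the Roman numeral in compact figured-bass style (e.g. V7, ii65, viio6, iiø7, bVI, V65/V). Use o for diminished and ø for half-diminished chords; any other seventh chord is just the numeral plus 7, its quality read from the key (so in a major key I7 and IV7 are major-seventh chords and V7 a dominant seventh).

The pitches Db-F-Ab form a major triad rooted on Db.
Db is the lowered third degree of Bb major (diatonic 3 would be D). This is a major triad on the lowered third degree, borrowed from the parallel minor.

bIII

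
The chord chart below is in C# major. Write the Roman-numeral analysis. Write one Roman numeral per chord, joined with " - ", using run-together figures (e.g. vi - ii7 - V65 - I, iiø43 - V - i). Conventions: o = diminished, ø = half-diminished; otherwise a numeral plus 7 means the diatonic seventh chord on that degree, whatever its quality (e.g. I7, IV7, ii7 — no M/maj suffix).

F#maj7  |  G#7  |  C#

IV7 - V7 - I

F#maj7: major seventh chord on F# = scale degree 4 → IV7.
G#7: dominant seventh chord on G# = scale degree 5 → V7.
C#: root C# is the tonic; major triad there is I.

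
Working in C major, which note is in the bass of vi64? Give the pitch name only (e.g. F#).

vi in C major has root A; the chord is A-C-E.
The figure 64 means second inversion — the fifth is in the bass.

E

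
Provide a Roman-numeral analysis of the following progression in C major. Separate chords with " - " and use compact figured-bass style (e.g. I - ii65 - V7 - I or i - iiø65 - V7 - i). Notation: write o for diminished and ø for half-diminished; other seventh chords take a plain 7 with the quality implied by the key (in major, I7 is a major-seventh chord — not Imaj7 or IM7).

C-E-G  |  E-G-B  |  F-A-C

C-E-G has root C, degree 1 in C major, so I.
E-G-B: root E is the mediant; minor triad there is iii.
F-A-C has root F, degree 4 in C major, so IV.

I - iii - IV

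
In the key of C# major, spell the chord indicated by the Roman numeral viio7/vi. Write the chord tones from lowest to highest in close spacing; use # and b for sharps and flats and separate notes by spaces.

G## B# D# F#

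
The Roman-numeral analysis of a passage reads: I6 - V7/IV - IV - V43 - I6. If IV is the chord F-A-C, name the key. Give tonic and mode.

IV is given as F-A-C — a major triad with root F.
Counting down 3 scale steps from F places the tonic on C; a major triad on degree 4 is diatonic only in major.

C major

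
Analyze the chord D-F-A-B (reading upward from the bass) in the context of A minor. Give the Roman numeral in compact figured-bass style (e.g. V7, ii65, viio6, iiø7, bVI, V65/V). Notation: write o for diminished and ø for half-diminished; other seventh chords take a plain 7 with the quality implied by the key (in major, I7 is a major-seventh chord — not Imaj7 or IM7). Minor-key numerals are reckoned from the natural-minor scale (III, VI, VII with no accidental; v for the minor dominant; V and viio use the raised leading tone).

Stacked in thirds the chord is B-D-F-A: a half-diminished seventh chord on B.
In A minor, B is the supertonic; the diatonic half-diminished seventh chord there is iiø7.
With D in the bass the chord is in first inversion, so the figured bass is 65.

iiø65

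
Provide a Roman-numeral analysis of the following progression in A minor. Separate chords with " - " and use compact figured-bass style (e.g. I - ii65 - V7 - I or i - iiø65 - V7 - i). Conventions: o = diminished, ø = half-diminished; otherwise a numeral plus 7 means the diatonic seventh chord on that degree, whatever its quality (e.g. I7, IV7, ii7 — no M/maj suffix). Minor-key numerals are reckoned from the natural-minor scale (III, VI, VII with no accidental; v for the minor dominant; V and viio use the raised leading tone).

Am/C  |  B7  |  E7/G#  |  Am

Am/C has root A, degree 1 in A minor, so i6.
B7: chromatic; B is V of V, so V7/V.
E7/G# has root E, degree 5 in A minor, so V65.
Am has root A, degree 1 in A minor, so i.

i6 - V7/V - V65 - i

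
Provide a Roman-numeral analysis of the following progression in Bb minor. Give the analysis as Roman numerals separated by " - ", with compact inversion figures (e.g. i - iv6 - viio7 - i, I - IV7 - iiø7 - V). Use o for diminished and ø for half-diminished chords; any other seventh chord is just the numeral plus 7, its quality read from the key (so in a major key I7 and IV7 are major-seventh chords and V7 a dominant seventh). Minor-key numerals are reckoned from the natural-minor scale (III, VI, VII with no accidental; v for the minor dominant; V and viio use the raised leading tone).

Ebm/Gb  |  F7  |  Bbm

Ebm/Gb: minor triad on Eb = scale degree 4 → iv6.
F7 has root F, degree 5 in Bb minor, so V7.
Bbm has root Bb, degree 1 in Bb minor, so i.

iv6 - V7 - i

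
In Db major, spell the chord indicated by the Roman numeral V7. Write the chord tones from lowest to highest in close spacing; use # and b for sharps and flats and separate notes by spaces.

Ab C Eb Gb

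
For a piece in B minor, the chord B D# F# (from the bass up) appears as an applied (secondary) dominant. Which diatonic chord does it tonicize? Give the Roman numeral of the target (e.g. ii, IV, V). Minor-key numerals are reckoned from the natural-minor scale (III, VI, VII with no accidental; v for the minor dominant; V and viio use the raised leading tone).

The chord is a major triad on B.
A dominant resolves down a perfect fifth: B → E. In B minor, E is scale degree 4, i.e. iv.

iv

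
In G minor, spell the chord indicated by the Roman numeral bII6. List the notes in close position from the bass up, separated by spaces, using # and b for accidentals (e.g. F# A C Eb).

C Eb Ab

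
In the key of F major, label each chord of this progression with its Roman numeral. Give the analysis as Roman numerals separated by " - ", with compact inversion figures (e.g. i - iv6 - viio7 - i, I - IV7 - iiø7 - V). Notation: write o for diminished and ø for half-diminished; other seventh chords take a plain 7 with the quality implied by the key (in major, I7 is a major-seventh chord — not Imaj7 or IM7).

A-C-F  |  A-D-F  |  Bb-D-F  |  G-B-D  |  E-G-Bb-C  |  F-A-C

I6 - vi64 - IV - V/V - V65 - I

A-C-F: major triad on F = scale degree 1 → I6.
A-D-F: minor triad on D = scale degree 6 → vi64.
Bb-D-F: root Bb is the subdominant; major triad there is IV.
G-B-D is the secondary dominant of V (major triad on G): V/V.
E-G-Bb-C: root C is the dominant; dominant seventh chord there is V65.
F-A-C: root F is the tonic; major triad there is I.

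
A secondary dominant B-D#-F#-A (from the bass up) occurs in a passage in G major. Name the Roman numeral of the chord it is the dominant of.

The chord is a dominant seventh chord on B.
A dominant resolves down a perfect fifth: B → E. In G major, E is scale degree 6, i.e. vi.

vi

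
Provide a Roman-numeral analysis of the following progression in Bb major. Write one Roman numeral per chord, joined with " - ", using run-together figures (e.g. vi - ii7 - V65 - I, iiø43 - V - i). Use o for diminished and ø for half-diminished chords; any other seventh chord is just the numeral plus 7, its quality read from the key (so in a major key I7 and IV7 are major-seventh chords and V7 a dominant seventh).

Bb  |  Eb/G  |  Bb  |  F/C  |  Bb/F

I - IV6 - I - V64 - I64

Bb has root Bb, degree 1 in Bb major, so I.
Eb/G has root Eb, degree 4 in Bb major, so IV6.
Bb: major triad on Bb = scale degree 1 → I.
F/C: root F is the dominant; major triad there is V64.
Bb/F has root Bb, degree 1 in Bb major, so I64.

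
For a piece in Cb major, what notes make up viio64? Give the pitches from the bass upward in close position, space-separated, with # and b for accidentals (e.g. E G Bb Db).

Fb Bb Db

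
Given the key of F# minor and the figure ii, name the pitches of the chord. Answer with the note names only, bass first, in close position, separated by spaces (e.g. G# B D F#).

Scale degree 2 in F# minor is G#; here the chord built on it is altered to a minor triad. ii is the minor supertonic, borrowed from the parallel major (the Dorian ii).
So the chord is G#-B-D#.

G# B D#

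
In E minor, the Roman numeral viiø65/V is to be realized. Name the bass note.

C#

The applied chord viiø65/V is rooted on A#: A#-C#-E-G#.
The figure 65 means first inversion — the third is in the bass.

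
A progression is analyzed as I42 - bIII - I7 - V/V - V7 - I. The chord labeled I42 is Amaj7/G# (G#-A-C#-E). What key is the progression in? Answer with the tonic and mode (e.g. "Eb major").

A major

The anchor chord is a major seventh chord on A, labeled I42.
If A is scale degree 1 and the mode makes that degree carry a major seventh chord, the tonic is A and the mode is major.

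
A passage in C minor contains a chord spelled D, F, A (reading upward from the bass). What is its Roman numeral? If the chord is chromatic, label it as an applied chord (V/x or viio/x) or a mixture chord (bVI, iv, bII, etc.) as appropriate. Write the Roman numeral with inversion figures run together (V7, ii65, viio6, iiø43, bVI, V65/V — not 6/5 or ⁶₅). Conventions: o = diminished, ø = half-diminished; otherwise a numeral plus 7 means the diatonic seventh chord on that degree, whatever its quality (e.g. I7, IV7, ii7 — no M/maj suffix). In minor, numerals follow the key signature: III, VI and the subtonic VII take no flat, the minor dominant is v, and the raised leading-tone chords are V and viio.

The pitches D-F-A form a minor triad rooted on D.
D is the second degree of C minor. This is the minor supertonic, borrowed from the parallel major (the Dorian ii).

ii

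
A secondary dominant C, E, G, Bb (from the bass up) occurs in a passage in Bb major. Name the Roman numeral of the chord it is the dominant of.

The chord is a dominant seventh chord on C.
A dominant resolves down a perfect fifth: C → F. In Bb major, F is scale degree 5, i.e. V.

V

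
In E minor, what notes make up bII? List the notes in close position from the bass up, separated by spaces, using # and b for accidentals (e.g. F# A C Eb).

bII is the Neapolitan chord — a major triad on the lowered second degree. In E minor that root is F.
So the chord is F-A-C.

F A C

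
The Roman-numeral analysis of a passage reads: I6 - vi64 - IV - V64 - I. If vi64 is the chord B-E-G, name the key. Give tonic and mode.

G major

The anchor chord is a minor triad on E, labeled vi64.
If E is scale degree 6 and the mode makes that degree carry a minor triad, the tonic is G and the mode is major.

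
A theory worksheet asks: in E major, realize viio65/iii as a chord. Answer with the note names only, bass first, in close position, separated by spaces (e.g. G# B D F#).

The slash marks an applied leading-tone chord: viio of iii. In E major, iii is G#, so the leading tone to it is F##, a half step below.
Building a fully diminished seventh chord on F## gives F##-A#-C#-E.
The figured bass 65 indicates first inversion, placing the third (A#) in the bass: A#-C#-E-F##.

A# C# E F##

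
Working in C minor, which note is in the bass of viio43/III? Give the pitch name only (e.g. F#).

The applied chord viio43/III is rooted on D: D-F-Ab-Cb.
The figure 43 means second inversion — the fifth is in the bass.

Ab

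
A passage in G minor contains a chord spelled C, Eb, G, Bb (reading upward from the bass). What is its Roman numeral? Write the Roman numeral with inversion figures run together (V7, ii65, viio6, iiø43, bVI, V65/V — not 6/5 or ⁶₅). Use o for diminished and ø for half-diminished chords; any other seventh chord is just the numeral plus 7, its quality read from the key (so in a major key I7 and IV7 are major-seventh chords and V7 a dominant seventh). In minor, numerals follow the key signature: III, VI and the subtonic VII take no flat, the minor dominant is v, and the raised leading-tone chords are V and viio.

iv7

The pitches C-Eb-G-Bb form a minor seventh chord rooted on C.
In G minor, C is the subdominant; the diatonic minor seventh chord there is iv7.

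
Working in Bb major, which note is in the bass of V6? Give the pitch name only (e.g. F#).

A

V in Bb major has root F; the chord is F-A-C.
The figure 6 means first inversion — the third is in the bass.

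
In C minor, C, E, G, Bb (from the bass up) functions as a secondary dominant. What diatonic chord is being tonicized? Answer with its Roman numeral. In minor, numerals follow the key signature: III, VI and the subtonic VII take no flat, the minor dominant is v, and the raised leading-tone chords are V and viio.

iv

The chord is a dominant seventh chord on C.
A dominant resolves down a perfect fifth: C → F. In C minor, F is scale degree 4, i.e. iv.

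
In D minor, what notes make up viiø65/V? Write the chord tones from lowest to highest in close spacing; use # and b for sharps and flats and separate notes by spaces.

The slash marks an applied leading-tone chord: viio of V. In D minor, V is A, so the leading tone to it is G#, a half step below.
Building a half-diminished seventh chord on G# gives G#-B-D-F#.
With the 65 figure the chord is in first inversion; from the bass B upward in close position it reads B-D-F#-G#.

B D F# G#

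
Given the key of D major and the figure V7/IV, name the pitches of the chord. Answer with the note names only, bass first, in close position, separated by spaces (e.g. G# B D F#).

V7/IV is a secondary dominant — the dominant seventh of IV. IV in D major is G, so the applied chord's root is D, a perfect fifth above.
Building a dominant seventh chord on D gives D-F#-A-C.

D F# A C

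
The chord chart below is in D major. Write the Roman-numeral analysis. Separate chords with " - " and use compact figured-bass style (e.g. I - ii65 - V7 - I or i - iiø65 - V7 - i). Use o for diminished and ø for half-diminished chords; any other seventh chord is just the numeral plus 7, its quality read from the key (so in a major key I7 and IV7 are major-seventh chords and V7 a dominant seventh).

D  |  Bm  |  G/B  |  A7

I - vi - IV6 - V7

D has root D, degree 1 in D major, so I.
Bm: root B is the submediant; minor triad there is vi.
G/B: major triad on G = scale degree 4 → IV6.
A7 has root A, degree 5 in D major, so V7.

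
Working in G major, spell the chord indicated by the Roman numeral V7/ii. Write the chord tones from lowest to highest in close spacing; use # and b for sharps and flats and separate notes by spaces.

V7/ii is a secondary dominant — the dominant seventh of ii. ii in G major is A, so the applied chord's root is E, a perfect fifth above.
Building a dominant seventh chord on E gives E-G#-B-D.

E G# B D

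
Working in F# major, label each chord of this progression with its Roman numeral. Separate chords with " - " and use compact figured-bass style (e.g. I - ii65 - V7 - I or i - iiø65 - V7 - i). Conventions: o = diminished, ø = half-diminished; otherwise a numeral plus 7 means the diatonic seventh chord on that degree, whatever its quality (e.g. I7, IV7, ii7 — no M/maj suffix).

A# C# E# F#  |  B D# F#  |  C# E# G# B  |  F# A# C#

I65 - IV - V7 - I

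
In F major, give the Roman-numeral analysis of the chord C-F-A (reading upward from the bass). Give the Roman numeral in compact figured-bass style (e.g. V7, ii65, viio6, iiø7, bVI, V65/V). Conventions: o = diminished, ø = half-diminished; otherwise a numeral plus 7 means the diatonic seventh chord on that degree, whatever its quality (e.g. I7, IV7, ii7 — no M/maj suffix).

I64

The pitches F-A-C form a major triad rooted on F.
F is scale degree 1 in F major, and a major triad on that degree is written I.
With C in the bass the chord is in second inversion, so the figured bass is 64.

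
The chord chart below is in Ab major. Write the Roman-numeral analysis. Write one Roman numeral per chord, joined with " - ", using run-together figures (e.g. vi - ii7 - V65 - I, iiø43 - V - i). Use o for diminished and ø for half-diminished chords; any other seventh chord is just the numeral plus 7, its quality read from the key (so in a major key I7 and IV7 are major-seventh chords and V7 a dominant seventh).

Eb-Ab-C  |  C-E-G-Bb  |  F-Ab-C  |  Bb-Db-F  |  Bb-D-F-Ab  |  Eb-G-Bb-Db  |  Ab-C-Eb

I64 - V7/vi - vi - ii - V7/V - V7 - I

Eb-Ab-C: major triad on Ab = scale degree 1 → I64.
C-E-G-Bb: chromatic; C is V of vi, so V7/vi.
F-Ab-C: root F is the submediant; minor triad there is vi.
Bb-Db-F: minor triad on Bb = scale degree 2 → ii.
Bb-D-F-Ab is the secondary dominant of V (dominant seventh chord on Bb): V7/V.
Eb-G-Bb-Db: dominant seventh chord on Eb = scale degree 5 → V7.
Ab-C-Eb has root Ab, degree 1 in Ab major, so I.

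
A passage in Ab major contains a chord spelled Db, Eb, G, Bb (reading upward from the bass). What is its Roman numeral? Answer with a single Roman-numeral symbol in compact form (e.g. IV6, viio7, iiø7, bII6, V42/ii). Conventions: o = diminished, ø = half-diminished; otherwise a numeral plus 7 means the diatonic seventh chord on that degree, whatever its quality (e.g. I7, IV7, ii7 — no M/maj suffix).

V42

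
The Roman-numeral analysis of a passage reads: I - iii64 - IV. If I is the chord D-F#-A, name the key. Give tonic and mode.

D major

The anchor chord is a major triad on D, labeled I.
If D is scale degree 1 and the mode makes that degree carry a major triad, the tonic is D and the mode is major.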